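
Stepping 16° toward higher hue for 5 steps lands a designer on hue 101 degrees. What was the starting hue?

5 steps of 16° (toward higher hue) give a net shift of +80°.
Start = end − shift: 101 − 80 = 21°

21°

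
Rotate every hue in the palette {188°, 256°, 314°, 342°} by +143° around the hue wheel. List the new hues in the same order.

331°, 39°, 97°, 125°

188 + 143 = 331°
256 + 143 = 399 → 399 − 360 = 39°
314 + 143 = 457 → 457 − 360 = 97°
342 + 143 = 485 → 485 − 360 = 125°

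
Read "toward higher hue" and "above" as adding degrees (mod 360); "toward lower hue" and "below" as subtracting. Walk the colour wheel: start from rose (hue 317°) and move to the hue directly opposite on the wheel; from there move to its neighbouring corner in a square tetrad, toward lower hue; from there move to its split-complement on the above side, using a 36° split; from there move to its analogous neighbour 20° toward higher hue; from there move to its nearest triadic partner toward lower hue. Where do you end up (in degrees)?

163°

317 + 180 = 497 → 497 − 360 = 137°   (complement)
137 − 90 = 47°   (square ↓)
47 + 216 = 263°   (split-comp 36° ↑)
263 + 20 = 283°   (analog 20° ↑)
283 − 120 = 163°   (triadic ↓)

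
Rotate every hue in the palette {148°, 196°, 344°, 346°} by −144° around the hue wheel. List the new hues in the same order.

148 − 144 = 4°
196 − 144 = 52°
344 − 144 = 200°
346 − 144 = 202°

4°, 52°, 200°, 202°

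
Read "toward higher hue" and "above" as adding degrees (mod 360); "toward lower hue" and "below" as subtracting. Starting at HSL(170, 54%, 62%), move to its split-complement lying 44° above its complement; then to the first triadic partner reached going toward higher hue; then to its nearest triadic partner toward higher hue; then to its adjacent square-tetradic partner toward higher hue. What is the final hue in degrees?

170 + 224 = 394 → 394 − 360 = 34°   (split-comp 44° ↑)
34 + 120 = 154°   (triadic ↑)
154 + 120 = 274°   (triadic ↑)
274 + 90 = 364 → 364 − 360 = 4°   (square ↑)

4°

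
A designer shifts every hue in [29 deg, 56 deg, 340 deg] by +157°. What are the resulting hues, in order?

186°, 213°, 137°

29 + 157 = 186°
56 + 157 = 213°
340 + 157 = 497 → 497 − 360 = 137°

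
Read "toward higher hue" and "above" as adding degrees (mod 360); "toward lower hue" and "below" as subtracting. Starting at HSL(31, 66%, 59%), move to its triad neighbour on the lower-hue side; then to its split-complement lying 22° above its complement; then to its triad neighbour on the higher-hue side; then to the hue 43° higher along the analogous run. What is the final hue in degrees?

31 − 120 = -89 → -89 + 360 = 271°   (triadic ↓)
271 + 202 = 473 → 473 − 360 = 113°   (split-comp 22° ↑)
113 + 120 = 233°   (triadic ↑)
233 + 43 = 276°   (analog 43° ↑)

276°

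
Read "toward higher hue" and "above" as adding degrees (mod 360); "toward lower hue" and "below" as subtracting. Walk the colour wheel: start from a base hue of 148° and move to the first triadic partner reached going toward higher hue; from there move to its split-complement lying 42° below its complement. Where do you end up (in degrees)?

46°

+120° (triadic ↑): 148 + 120 = 268°
+138° (split-comp 42° ↓): 268 + 138 = 406 → 406 − 360 = 46°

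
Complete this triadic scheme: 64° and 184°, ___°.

304°

A triad places three hues 120° apart.
The full set through 64° is {64°, 184°, 304°}.
Given {64°, 184°}, the missing hue is 304°.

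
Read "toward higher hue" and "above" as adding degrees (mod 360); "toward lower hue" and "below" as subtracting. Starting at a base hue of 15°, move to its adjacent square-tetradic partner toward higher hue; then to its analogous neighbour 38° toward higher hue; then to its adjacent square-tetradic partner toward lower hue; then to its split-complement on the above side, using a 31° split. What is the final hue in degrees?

264°

15 + 90 = 105°   (square ↑)
105 + 38 = 143°   (analog 38° ↑)
143 − 90 = 53°   (square ↓)
53 + 211 = 264°   (split-comp 31° ↑)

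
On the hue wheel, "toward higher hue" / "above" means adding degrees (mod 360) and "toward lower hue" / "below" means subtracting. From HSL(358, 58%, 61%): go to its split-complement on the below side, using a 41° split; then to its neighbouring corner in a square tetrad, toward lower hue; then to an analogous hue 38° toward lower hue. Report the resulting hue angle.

9°

358 + 139 = 497 → 497 − 360 = 137°   (split-comp 41° ↓)
137 − 90 = 47°   (square ↓)
47 − 38 = 9°   (analog 38° ↓)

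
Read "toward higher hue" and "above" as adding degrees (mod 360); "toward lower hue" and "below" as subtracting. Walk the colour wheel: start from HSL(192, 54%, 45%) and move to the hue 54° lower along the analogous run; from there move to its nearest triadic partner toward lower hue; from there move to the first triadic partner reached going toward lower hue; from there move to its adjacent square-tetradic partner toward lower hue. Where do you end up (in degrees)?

192 − 54 = 138°   (analog 54° ↓)
138 − 120 = 18°   (triadic ↓)
18 − 120 = -102 → -102 + 360 = 258°   (triadic ↓)
258 − 90 = 168°   (square ↓)

168°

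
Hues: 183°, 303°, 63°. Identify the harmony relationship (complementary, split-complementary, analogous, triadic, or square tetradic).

Sort the hues: 63°, 183°, 303°.
Successive gaps around the wheel: 120°, 120°, 120°.
Three hues equally spaced 120° apart form a triad.

triadic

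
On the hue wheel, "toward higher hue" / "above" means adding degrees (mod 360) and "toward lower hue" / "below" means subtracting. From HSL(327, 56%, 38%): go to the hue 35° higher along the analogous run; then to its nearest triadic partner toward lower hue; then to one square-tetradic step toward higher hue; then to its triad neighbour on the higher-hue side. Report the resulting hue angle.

92°

analog 35° ↑ +35°: 327 + 35 = 362 → 362 − 360 = 2°
triadic ↓ −120°: 2 − 120 = -118 → -118 + 360 = 242°
square ↑ +90°: 242 + 90 = 332°
triadic ↑ +120°: 332 + 120 = 452 → 452 − 360 = 92°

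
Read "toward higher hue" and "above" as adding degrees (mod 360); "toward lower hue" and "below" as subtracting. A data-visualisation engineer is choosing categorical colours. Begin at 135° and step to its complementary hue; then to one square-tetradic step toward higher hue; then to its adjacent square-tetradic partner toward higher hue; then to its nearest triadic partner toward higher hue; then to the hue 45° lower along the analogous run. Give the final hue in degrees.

210°

135 + 180 = 315°   (complement)
315 + 90 = 405 → 405 − 360 = 45°   (square ↑)
45 + 90 = 135°   (square ↑)
135 + 120 = 255°   (triadic ↑)
255 − 45 = 210°   (analog 45° ↓)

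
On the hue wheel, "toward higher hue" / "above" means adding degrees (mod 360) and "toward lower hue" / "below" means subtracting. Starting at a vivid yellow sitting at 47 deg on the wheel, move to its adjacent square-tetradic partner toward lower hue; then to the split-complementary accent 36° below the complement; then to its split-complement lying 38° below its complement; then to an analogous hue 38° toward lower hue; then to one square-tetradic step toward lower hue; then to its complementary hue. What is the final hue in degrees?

square ↓ −90°: 47 − 90 = -43 → -43 + 360 = 317°
split-comp 36° ↓ +144°: 317 + 144 = 461 → 461 − 360 = 101°
split-comp 38° ↓ +142°: 101 + 142 = 243°
analog 38° ↓ −38°: 243 − 38 = 205°
square ↓ −90°: 205 − 90 = 115°
complement +180°: 115 + 180 = 295°

295°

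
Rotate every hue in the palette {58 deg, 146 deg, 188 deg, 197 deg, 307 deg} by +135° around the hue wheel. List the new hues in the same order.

58 + 135 = 193°
146 + 135 = 281°
188 + 135 = 323°
197 + 135 = 332°
307 + 135 = 442 → 442 − 360 = 82°

193°, 281°, 323°, 332°, 82°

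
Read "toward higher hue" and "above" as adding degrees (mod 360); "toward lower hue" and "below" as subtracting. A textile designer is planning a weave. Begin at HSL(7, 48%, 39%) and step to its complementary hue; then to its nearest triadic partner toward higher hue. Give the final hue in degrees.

+180° (complement): 7 + 180 = 187°
+120° (triadic ↑): 187 + 120 = 307°

307°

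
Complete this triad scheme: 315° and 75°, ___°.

195°

A triad places three hues 120° apart.
The full set through 75° is {75°, 195°, 315°}.
Given {75°, 315°}, the missing hue is 195°.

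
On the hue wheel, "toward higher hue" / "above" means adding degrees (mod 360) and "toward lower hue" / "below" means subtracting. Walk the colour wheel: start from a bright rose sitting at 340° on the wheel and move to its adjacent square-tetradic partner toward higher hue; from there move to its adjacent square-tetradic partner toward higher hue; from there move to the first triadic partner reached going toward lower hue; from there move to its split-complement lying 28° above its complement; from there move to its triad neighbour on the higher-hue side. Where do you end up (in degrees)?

+90° (square ↑): 340 + 90 = 430 → 430 − 360 = 70°
+90° (square ↑): 70 + 90 = 160°
−120° (triadic ↓): 160 − 120 = 40°
+208° (split-comp 28° ↑): 40 + 208 = 248°
+120° (triadic ↑): 248 + 120 = 368 → 368 − 360 = 8°

8°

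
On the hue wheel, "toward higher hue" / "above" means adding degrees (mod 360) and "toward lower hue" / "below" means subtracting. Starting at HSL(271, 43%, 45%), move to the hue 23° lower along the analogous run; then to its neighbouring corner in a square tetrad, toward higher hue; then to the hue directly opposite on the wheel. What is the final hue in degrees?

158°

271 − 23 = 248°   (analog 23° ↓)
248 + 90 = 338°   (square ↑)
338 + 180 = 518 → 518 − 360 = 158°   (complement)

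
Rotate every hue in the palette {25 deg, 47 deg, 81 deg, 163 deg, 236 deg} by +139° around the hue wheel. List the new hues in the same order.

25 + 139 = 164°
47 + 139 = 186°
81 + 139 = 220°
163 + 139 = 302°
236 + 139 = 375 → 375 − 360 = 15°

164°, 186°, 220°, 302°, 15°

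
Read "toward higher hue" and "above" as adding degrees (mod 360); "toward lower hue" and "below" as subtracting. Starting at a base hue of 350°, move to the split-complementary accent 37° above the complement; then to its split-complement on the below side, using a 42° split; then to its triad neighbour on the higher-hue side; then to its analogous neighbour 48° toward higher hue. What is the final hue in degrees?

153°

+217° (split-comp 37° ↑): 350 + 217 = 567 → 567 − 360 = 207°
+138° (split-comp 42° ↓): 207 + 138 = 345°
+120° (triadic ↑): 345 + 120 = 465 → 465 − 360 = 105°
+48° (analog 48° ↑): 105 + 48 = 153°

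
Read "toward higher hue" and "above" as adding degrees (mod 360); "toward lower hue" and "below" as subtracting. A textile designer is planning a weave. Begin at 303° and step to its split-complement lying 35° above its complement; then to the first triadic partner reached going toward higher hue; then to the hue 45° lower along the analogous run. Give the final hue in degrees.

split-comp 35° ↑ +215°: 303 + 215 = 518 → 518 − 360 = 158°
triadic ↑ +120°: 158 + 120 = 278°
analog 45° ↓ −45°: 278 − 45 = 233°

233°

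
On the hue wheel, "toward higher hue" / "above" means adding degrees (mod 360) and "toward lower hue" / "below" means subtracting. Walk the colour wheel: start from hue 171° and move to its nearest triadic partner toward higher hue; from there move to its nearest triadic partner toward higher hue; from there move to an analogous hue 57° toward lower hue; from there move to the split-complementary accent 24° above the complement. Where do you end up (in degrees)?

triadic ↑ +120°: 171 + 120 = 291°
triadic ↑ +120°: 291 + 120 = 411 → 411 − 360 = 51°
analog 57° ↓ −57°: 51 − 57 = -6 → -6 + 360 = 354°
split-comp 24° ↑ +204°: 354 + 204 = 558 → 558 − 360 = 198°

198°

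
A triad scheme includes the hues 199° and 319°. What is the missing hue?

79°

A triad places three hues 120° apart.
The full set through 199° is {79°, 199°, 319°}.
Given {199°, 319°}, the missing hue is 79°.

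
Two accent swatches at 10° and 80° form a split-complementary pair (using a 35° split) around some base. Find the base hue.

225°

The accents sit 35° either side of the complement, so the complement is their short-arc midpoint on the wheel.
Short-arc midpoint of 10° and 80°: 45°.
Base is 180° from the complement: 45 − 180 = -135 → -135 + 360 = 225°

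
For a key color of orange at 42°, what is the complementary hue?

The complement sits 180° across the wheel.
42 + 180 = 222°

222°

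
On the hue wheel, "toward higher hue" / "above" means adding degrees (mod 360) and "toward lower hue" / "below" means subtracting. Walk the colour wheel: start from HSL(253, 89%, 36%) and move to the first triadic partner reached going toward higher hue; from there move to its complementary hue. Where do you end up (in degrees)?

+120° (triadic ↑): 253 + 120 = 373 → 373 − 360 = 13°
+180° (complement): 13 + 180 = 193°

193°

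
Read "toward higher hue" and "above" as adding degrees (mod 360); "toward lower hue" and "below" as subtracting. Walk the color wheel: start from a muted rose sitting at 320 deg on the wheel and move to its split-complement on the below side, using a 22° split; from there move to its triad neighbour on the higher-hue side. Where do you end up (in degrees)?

split-comp 22° ↓ +158°: 320 + 158 = 478 → 478 − 360 = 118°
triadic ↑ +120°: 118 + 120 = 238°

238°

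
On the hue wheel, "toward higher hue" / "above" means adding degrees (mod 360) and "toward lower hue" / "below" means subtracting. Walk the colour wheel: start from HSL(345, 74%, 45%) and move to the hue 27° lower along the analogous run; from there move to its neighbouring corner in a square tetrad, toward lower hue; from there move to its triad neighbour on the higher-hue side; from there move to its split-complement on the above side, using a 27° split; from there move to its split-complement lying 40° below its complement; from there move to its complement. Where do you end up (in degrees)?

345 − 27 = 318°   (analog 27° ↓)
318 − 90 = 228°   (square ↓)
228 + 120 = 348°   (triadic ↑)
348 + 207 = 555 → 555 − 360 = 195°   (split-comp 27° ↑)
195 + 140 = 335°   (split-comp 40° ↓)
335 + 180 = 515 → 515 − 360 = 155°   (complement)

155°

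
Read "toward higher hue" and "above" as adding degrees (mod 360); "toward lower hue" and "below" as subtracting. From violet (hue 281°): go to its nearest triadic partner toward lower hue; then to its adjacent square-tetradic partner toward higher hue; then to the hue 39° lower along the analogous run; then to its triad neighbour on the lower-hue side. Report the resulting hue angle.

92°

281 − 120 = 161°   (triadic ↓)
161 + 90 = 251°   (square ↑)
251 − 39 = 212°   (analog 39° ↓)
212 − 120 = 92°   (triadic ↓)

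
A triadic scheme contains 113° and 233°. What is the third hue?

A triad spaces three hues 120° apart.
The full set is {113°, 233°, 353°}.

353°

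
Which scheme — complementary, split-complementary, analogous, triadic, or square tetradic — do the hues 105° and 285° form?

Sort the hues: 105°, 285°.
Successive gaps around the wheel: 180°, 180°.
Two hues 180° apart are complementary.

complementary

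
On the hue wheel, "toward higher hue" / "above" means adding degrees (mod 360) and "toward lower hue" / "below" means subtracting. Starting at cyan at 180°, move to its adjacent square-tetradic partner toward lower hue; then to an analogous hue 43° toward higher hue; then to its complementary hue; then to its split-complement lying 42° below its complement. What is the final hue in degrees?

−90° (square ↓): 180 − 90 = 90°
+43° (analog 43° ↑): 90 + 43 = 133°
+180° (complement): 133 + 180 = 313°
+138° (split-comp 42° ↓): 313 + 138 = 451 → 451 − 360 = 91°

91°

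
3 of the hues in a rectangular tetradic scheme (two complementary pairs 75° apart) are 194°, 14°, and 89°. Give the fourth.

A rectangular tetradic uses two complementary pairs 75° apart: offsets 0°, 75°, 180°, 255°.
Among {14°, 89°, 194°}, 194° and 14° are a 180° pair.
The remaining hue 89° needs its own complement: 89 + 180 = 269°

269°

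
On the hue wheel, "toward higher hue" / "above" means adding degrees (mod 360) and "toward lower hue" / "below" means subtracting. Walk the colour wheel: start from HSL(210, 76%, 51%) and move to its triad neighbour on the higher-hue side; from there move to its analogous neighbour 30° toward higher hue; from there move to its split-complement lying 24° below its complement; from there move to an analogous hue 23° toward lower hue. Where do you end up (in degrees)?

+120° (triadic ↑): 210 + 120 = 330°
+30° (analog 30° ↑): 330 + 30 = 360 → 360 − 360 = 0°
+156° (split-comp 24° ↓): 0 + 156 = 156°
−23° (analog 23° ↓): 156 − 23 = 133°

133°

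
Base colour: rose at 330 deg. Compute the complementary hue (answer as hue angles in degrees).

150°

The complement sits 180° across the wheel.
330 + 180 = 510 → 510 − 360 = 150°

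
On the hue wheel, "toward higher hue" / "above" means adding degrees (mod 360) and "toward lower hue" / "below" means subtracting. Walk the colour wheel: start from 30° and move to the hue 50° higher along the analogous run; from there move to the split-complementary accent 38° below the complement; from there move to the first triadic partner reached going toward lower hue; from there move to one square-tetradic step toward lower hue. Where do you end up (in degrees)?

analog 50° ↑ +50°: 30 + 50 = 80°
split-comp 38° ↓ +142°: 80 + 142 = 222°
triadic ↓ −120°: 222 − 120 = 102°
square ↓ −90°: 102 − 90 = 12°

12°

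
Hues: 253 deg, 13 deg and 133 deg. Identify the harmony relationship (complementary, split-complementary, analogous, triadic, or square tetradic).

triadic

Sort the hues: 13°, 133°, 253°.
Successive gaps around the wheel: 120°, 120°, 120°.
Three hues equally spaced 120° apart form a triad.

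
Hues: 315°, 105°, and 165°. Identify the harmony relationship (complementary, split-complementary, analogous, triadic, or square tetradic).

Sort the hues: 105°, 165°, 315°.
Successive gaps around the wheel: 60°, 150°, 150°.
Two 150° gaps and one 60° gap — a base hue opposite a pair of accents 30° either side of its complement — is the split-complementary pattern.

split-complementary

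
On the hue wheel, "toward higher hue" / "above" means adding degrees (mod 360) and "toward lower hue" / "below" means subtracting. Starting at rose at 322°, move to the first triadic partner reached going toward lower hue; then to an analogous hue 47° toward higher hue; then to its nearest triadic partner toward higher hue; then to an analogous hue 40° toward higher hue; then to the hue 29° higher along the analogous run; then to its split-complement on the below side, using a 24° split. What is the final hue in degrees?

234°

triadic ↓ −120°: 322 − 120 = 202°
analog 47° ↑ +47°: 202 + 47 = 249°
triadic ↑ +120°: 249 + 120 = 369 → 369 − 360 = 9°
analog 40° ↑ +40°: 9 + 40 = 49°
analog 29° ↑ +29°: 49 + 29 = 78°
split-comp 24° ↓ +156°: 78 + 156 = 234°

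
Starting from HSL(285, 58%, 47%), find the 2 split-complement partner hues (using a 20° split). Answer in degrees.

85° and 125°

Complement of 285 degrees: 285 + 180 = 465 → 465 − 360 = 105°
105 − 20 = 85°
105 + 20 = 125°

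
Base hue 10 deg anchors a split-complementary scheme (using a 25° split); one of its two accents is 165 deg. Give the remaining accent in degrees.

Split-complementary hues sit 25° either side of the complement.
Complement of the base 10°: 10 + 180 = 190°
The given accent 165° is 25° one side of 190°; the other accent sits 25° the other side: 190 + 25 = 215°

215°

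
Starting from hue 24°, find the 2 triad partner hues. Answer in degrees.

A triad places three hues 120° apart.
24 + 120 = 144°
24 + 240 = 264°

144° and 264°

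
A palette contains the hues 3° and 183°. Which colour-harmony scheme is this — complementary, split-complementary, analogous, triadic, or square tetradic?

complementary

Sort the hues: 3°, 183°.
Successive gaps around the wheel: 180°, 180°.
Two hues 180° apart are complementary.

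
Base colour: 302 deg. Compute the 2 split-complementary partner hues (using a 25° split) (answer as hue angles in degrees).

Complement of 302 deg: 302 + 180 = 482 → 482 − 360 = 122°
122 − 25 = 97°
122 + 25 = 147°

97° and 147°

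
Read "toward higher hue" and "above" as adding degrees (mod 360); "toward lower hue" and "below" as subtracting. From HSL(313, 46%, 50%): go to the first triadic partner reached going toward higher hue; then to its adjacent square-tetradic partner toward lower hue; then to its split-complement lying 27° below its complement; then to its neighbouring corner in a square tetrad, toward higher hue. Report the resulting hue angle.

226°

313 + 120 = 433 → 433 − 360 = 73°   (triadic ↑)
73 − 90 = -17 → -17 + 360 = 343°   (square ↓)
343 + 153 = 496 → 496 − 360 = 136°   (split-comp 27° ↓)
136 + 90 = 226°   (square ↑)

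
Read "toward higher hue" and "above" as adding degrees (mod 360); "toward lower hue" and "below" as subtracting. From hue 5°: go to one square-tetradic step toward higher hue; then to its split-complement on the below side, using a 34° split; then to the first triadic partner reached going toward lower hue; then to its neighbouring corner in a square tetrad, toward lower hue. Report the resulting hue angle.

31°

5 + 90 = 95°   (square ↑)
95 + 146 = 241°   (split-comp 34° ↓)
241 − 120 = 121°   (triadic ↓)
121 − 90 = 31°   (square ↓)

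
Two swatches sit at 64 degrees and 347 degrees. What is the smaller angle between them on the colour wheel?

77°

|64 − 347| = 283.
The shorter arc is 360 − 283 = 77°.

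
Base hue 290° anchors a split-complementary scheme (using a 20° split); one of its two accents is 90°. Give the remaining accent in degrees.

Split-complementary hues sit 20° either side of the complement.
Complement of the base 290°: 290 + 180 = 470 → 470 − 360 = 110°
The given accent 90° is 20° one side of 110°; the other accent sits 20° the other side: 110 + 20 = 130°

130°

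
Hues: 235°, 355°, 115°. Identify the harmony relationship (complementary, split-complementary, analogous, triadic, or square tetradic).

triadic

Sort the hues: 115°, 235°, 355°.
Successive gaps around the wheel: 120°, 120°, 120°.
Three hues equally spaced 120° apart form a triad.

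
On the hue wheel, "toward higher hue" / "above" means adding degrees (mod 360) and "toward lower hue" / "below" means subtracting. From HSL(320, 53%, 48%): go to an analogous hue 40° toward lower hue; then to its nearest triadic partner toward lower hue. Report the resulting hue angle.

160°

−40° (analog 40° ↓): 320 − 40 = 280°
−120° (triadic ↓): 280 − 120 = 160°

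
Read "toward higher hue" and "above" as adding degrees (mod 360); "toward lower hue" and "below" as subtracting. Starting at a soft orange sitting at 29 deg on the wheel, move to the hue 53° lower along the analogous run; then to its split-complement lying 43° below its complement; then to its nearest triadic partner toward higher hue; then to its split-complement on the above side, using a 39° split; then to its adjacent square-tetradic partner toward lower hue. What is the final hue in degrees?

−53° (analog 53° ↓): 29 − 53 = -24 → -24 + 360 = 336°
+137° (split-comp 43° ↓): 336 + 137 = 473 → 473 − 360 = 113°
+120° (triadic ↑): 113 + 120 = 233°
+219° (split-comp 39° ↑): 233 + 219 = 452 → 452 − 360 = 92°
−90° (square ↓): 92 − 90 = 2°

2°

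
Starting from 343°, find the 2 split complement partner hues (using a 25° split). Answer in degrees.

Split-complementary hues sit 25° either side of the complement.
Complement of 343°: 343 + 180 = 523 → 523 − 360 = 163°
163 − 25 = 138°
163 + 25 = 188°

138° and 188°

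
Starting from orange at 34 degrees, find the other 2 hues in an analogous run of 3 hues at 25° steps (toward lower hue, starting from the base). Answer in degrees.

Analogous hues sit every 25° along the wheel.
34 − 25 = 9°
34 − 50 = -16 → -16 + 360 = 344°

9° and 344°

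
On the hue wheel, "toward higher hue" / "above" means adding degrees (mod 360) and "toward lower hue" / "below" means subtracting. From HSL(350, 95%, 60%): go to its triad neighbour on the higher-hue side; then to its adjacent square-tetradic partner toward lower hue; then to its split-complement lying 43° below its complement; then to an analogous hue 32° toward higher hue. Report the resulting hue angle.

189°

350 + 120 = 470 → 470 − 360 = 110°   (triadic ↑)
110 − 90 = 20°   (square ↓)
20 + 137 = 157°   (split-comp 43° ↓)
157 + 32 = 189°   (analog 32° ↑)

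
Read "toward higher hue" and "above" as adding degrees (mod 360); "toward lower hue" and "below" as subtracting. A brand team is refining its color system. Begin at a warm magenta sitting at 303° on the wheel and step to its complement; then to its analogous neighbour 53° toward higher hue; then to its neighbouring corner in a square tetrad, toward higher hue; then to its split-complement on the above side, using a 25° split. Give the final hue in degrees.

complement +180°: 303 + 180 = 483 → 483 − 360 = 123°
analog 53° ↑ +53°: 123 + 53 = 176°
square ↑ +90°: 176 + 90 = 266°
split-comp 25° ↑ +205°: 266 + 205 = 471 → 471 − 360 = 111°

111°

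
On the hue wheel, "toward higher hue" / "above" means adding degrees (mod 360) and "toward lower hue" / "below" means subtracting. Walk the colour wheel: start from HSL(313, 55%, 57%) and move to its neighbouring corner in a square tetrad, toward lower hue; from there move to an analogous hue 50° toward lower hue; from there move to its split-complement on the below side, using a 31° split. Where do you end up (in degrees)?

322°

−90° (square ↓): 313 − 90 = 223°
−50° (analog 50° ↓): 223 − 50 = 173°
+149° (split-comp 31° ↓): 173 + 149 = 322°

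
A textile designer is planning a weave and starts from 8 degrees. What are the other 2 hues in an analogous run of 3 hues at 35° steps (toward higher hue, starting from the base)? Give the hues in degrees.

43° and 78°

Analogous hues sit every 35° along the wheel.
8 + 35 = 43°
8 + 70 = 78°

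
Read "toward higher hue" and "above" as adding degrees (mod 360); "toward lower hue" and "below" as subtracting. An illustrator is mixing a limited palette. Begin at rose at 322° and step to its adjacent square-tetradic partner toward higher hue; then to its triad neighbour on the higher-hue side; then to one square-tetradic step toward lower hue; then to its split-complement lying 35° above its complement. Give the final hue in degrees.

square ↑ +90°: 322 + 90 = 412 → 412 − 360 = 52°
triadic ↑ +120°: 52 + 120 = 172°
square ↓ −90°: 172 − 90 = 82°
split-comp 35° ↑ +215°: 82 + 215 = 297°

297°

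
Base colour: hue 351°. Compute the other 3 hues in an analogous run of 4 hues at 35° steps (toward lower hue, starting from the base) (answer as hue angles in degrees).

316°, 281°, 246°

Analogous hues sit every 35° along the wheel.
351 − 35 = 316°
351 − 70 = 281°
351 − 105 = 246°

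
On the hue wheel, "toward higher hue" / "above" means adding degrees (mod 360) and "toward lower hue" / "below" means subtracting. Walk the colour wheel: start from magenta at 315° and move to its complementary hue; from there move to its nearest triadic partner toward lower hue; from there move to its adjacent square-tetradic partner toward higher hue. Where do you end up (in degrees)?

+180° (complement): 315 + 180 = 495 → 495 − 360 = 135°
−120° (triadic ↓): 135 − 120 = 15°
+90° (square ↑): 15 + 90 = 105°

105°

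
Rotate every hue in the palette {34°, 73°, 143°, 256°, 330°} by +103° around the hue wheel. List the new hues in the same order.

137°, 176°, 246°, 359°, 73°

34 + 103 = 137°
73 + 103 = 176°
143 + 103 = 246°
256 + 103 = 359°
330 + 103 = 433 → 433 − 360 = 73°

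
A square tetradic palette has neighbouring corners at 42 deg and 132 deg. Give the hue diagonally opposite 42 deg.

A square tetradic scheme places four hues 90° apart; opposite corners are 180° apart.
42 + 180 = 222°

222°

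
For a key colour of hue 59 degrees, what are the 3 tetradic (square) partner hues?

149°, 239°, and 329°

A square tetradic scheme places four hues every 90°.
59 + 90 = 149°
59 + 180 = 239°
59 + 270 = 329°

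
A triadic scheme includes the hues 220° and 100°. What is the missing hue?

340°

A triad places three hues 120° apart.
The full set through 100° is {100°, 220°, 340°}.
Given {100°, 220°}, the missing hue is 340°.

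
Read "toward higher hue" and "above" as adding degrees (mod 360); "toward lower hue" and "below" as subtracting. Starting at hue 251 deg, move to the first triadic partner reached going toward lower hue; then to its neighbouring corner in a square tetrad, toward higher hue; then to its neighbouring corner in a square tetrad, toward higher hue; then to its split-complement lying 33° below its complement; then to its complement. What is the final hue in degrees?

triadic ↓ −120°: 251 − 120 = 131°
square ↑ +90°: 131 + 90 = 221°
square ↑ +90°: 221 + 90 = 311°
split-comp 33° ↓ +147°: 311 + 147 = 458 → 458 − 360 = 98°
complement +180°: 98 + 180 = 278°

278°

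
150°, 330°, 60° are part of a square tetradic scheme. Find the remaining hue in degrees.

240°

A square tetradic scheme places four hues every 90°.
The full set through 60° is {60°, 150°, 240°, 330°}.
Given {60°, 150°, 330°}, the missing hue is 240°.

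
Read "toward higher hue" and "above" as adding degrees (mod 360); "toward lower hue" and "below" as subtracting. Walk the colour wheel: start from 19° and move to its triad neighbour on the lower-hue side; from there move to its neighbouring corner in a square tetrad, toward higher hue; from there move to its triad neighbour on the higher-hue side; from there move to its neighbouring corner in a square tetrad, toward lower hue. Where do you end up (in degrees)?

19°

triadic ↓ −120°: 19 − 120 = -101 → -101 + 360 = 259°
square ↑ +90°: 259 + 90 = 349°
triadic ↑ +120°: 349 + 120 = 469 → 469 − 360 = 109°
square ↓ −90°: 109 − 90 = 19°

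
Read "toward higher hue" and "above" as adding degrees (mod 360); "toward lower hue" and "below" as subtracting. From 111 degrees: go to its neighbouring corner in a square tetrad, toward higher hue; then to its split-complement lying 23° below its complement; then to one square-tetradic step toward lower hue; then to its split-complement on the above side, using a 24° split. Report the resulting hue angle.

112°

+90° (square ↑): 111 + 90 = 201°
+157° (split-comp 23° ↓): 201 + 157 = 358°
−90° (square ↓): 358 − 90 = 268°
+204° (split-comp 24° ↑): 268 + 204 = 472 → 472 − 360 = 112°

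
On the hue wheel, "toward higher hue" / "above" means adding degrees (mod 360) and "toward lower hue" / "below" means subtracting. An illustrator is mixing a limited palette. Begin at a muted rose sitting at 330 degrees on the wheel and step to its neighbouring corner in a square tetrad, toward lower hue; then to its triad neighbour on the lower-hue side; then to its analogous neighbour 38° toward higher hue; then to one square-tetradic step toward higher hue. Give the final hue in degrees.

248°

square ↓ −90°: 330 − 90 = 240°
triadic ↓ −120°: 240 − 120 = 120°
analog 38° ↑ +38°: 120 + 38 = 158°
square ↑ +90°: 158 + 90 = 248°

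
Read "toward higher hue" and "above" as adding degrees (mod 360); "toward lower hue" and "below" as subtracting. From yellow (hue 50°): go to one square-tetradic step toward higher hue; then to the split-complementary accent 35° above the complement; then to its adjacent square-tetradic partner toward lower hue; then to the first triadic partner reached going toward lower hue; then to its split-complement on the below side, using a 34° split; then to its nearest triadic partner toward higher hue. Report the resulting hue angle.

51°

+90° (square ↑): 50 + 90 = 140°
+215° (split-comp 35° ↑): 140 + 215 = 355°
−90° (square ↓): 355 − 90 = 265°
−120° (triadic ↓): 265 − 120 = 145°
+146° (split-comp 34° ↓): 145 + 146 = 291°
+120° (triadic ↑): 291 + 120 = 411 → 411 − 360 = 51°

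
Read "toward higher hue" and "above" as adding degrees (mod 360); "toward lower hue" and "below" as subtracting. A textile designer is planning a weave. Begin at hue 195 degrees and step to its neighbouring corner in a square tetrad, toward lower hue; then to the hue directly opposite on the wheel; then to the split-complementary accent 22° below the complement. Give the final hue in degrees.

83°

195 − 90 = 105°   (square ↓)
105 + 180 = 285°   (complement)
285 + 158 = 443 → 443 − 360 = 83°   (split-comp 22° ↓)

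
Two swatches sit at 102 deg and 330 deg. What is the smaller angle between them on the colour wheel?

132°

|102 − 330| = 228.
The shorter arc is 360 − 228 = 132°.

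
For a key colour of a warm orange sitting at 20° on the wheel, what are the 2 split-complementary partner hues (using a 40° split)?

Split-complementary hues sit 40° either side of the complement.
Complement of 20°: 20 + 180 = 200°
200 − 40 = 160°
200 + 40 = 240°

160° and 240°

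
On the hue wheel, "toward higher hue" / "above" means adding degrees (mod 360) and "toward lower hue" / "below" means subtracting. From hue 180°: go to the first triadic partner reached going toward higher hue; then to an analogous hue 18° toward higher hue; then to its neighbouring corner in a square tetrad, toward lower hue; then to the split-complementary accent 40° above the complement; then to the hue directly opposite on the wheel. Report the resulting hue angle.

+120° (triadic ↑): 180 + 120 = 300°
+18° (analog 18° ↑): 300 + 18 = 318°
−90° (square ↓): 318 − 90 = 228°
+220° (split-comp 40° ↑): 228 + 220 = 448 → 448 − 360 = 88°
+180° (complement): 88 + 180 = 268°

268°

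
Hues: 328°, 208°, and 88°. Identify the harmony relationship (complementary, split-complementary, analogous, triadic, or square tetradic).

triadic

Sort the hues: 88°, 208°, 328°.
Successive gaps around the wheel: 120°, 120°, 120°.
Three hues equally spaced 120° apart form a triad.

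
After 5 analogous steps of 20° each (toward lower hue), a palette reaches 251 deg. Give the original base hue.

351°

5 steps of 20° (toward lower hue) give a net shift of −100°.
Start = end − shift: 251 + 100 = 351°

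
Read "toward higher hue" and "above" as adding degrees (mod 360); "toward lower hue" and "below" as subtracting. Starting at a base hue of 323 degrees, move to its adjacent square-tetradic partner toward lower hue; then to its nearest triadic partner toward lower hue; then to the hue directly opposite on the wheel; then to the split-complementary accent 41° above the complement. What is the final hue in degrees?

−90° (square ↓): 323 − 90 = 233°
−120° (triadic ↓): 233 − 120 = 113°
+180° (complement): 113 + 180 = 293°
+221° (split-comp 41° ↑): 293 + 221 = 514 → 514 − 360 = 154°

154°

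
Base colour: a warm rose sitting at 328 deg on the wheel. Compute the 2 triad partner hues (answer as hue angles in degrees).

88° and 208°

A triad places three hues 120° apart.
328 + 120 = 448 → 448 − 360 = 88°
328 + 240 = 568 → 568 − 360 = 208°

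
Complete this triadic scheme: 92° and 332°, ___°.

212°

A triad places three hues 120° apart.
The full set through 92° is {92°, 212°, 332°}.
Given {92°, 332°}, the missing hue is 212°.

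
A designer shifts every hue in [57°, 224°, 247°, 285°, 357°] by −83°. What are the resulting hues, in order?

57 − 83 = -26 → -26 + 360 = 334°
224 − 83 = 141°
247 − 83 = 164°
285 − 83 = 202°
357 − 83 = 274°

334°, 141°, 164°, 202°, 274°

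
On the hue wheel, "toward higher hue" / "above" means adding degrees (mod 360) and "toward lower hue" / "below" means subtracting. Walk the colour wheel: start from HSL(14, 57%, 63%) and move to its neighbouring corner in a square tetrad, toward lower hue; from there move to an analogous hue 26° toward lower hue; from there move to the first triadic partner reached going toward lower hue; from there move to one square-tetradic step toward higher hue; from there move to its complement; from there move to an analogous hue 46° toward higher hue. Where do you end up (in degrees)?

94°

14 − 90 = -76 → -76 + 360 = 284°   (square ↓)
284 − 26 = 258°   (analog 26° ↓)
258 − 120 = 138°   (triadic ↓)
138 + 90 = 228°   (square ↑)
228 + 180 = 408 → 408 − 360 = 48°   (complement)
48 + 46 = 94°   (analog 46° ↑)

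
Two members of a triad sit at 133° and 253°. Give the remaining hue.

A triad spaces three hues 120° apart.
The full set is {13°, 133°, 253°}.

13°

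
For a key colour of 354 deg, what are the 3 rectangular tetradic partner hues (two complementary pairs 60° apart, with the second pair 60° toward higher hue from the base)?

54°, 174° and 234°

A rectangular tetradic uses two complementary pairs 60° apart: offsets 0°, 60°, 180°, 240°.
354 + 60 = 414 → 414 − 360 = 54°
354 + 180 = 534 → 534 − 360 = 174°
354 + 240 = 594 → 594 − 360 = 234°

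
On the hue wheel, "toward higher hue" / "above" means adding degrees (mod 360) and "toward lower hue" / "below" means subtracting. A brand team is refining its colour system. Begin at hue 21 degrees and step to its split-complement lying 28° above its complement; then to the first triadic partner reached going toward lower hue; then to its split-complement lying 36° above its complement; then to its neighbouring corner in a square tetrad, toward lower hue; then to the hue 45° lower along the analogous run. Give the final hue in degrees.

190°

21 + 208 = 229°   (split-comp 28° ↑)
229 − 120 = 109°   (triadic ↓)
109 + 216 = 325°   (split-comp 36° ↑)
325 − 90 = 235°   (square ↓)
235 − 45 = 190°   (analog 45° ↓)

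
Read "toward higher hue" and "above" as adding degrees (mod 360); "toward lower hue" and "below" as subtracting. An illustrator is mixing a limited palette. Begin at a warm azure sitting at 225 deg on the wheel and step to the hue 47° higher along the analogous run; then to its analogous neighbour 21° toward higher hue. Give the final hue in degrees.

analog 47° ↑ +47°: 225 + 47 = 272°
analog 21° ↑ +21°: 272 + 21 = 293°

293°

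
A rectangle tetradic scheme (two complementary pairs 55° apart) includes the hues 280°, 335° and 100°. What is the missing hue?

155°

A rectangular tetradic uses two complementary pairs 55° apart: offsets 0°, 55°, 180°, 235°.
Among {100°, 280°, 335°}, 280° and 100° are a 180° pair.
The remaining hue 335° needs its own complement: 335 + 180 = 515 → 515 − 360 = 155°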